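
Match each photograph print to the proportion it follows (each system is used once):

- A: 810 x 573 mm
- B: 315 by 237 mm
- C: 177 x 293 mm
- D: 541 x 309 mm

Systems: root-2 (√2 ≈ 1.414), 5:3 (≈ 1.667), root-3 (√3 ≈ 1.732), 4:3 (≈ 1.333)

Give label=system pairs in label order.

A=root-2, B=4:3, C=5:3, D=root-3

A = 810/573 ≈ 1.414 → root-2 (1.414)
B = 315/237 ≈ 1.329 → 4:3 (1.333)
C = 293/177 ≈ 1.655 → 5:3 (1.667)
D = 541/309 ≈ 1.751 → root-3 (1.732)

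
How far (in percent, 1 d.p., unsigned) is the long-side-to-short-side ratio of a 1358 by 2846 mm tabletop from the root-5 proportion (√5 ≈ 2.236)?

6.3%

Ratio = 2846 / 1358 ≈ 2.0957.
Ideal root-5 ≈ 2.2361. |2.0957 − 2.2361| / 2.2361 ≈ 6.28% → 6.3%.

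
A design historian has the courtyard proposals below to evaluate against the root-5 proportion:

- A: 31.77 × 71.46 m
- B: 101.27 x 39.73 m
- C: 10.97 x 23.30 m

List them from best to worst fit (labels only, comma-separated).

A, C, B

A: 71.46/31.77 ≈ 2.249 → |2.249 − 2.236| = 0.013
B: 101.27/39.73 ≈ 2.549 → |2.549 − 2.236| = 0.313
C: 23.30/10.97 ≈ 2.124 → |2.124 − 2.236| = 0.112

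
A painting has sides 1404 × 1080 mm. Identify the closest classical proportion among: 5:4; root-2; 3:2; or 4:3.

4:3

Ratio = 1404 / 1080 ≈ 1.300.
Distances: 5:4 1.250 (Δ 0.050); root-2 1.414 (Δ 0.114); 3:2 1.500 (Δ 0.200); 4:3 1.333 (Δ 0.033).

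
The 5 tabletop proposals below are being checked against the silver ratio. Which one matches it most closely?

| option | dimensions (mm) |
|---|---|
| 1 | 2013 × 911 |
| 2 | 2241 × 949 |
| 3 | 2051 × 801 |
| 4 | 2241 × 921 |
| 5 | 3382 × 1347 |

4

Target silver ratio ≈ 2.414.
1: 2.210 (Δ0.204)  2: 2.361 (Δ0.053)  3: 2.561 (Δ0.147)  4: 2.433 (Δ0.019)  5: 2.511 (Δ0.097)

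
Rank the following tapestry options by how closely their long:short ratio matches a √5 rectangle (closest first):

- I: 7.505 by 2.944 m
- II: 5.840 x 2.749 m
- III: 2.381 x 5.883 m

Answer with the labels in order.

I: 7.505/2.944 ≈ 2.549 → |2.549 − 2.236| = 0.313
II: 5.840/2.749 ≈ 2.124 → |2.124 − 2.236| = 0.112
III: 5.883/2.381 ≈ 2.471 → |2.471 − 2.236| = 0.235

II, III, I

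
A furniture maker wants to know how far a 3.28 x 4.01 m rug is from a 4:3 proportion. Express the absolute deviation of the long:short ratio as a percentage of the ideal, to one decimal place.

Ratio = 4.01 / 3.28 ≈ 1.2226.
Ideal 4:3 ≈ 1.3333. |1.2226 − 1.3333| / 1.3333 ≈ 8.30% → 8.3%.

8.3%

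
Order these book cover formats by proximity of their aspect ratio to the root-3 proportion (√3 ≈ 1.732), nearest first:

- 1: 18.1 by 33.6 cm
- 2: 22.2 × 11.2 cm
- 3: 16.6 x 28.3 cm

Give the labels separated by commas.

1: 33.6/18.1 ≈ 1.856 → |1.856 − 1.732| = 0.124
2: 22.2/11.2 ≈ 1.982 → |1.982 − 1.732| = 0.250
3: 28.3/16.6 ≈ 1.705 → |1.705 − 1.732| = 0.027

3, 1, 2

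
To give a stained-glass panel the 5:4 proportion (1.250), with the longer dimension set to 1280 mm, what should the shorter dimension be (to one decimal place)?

5:4 = 1.25000.
Shorter side = 1280 ÷ 1.25000 ≈ 1024.000 → 1024.0 mm.

1024.0 mm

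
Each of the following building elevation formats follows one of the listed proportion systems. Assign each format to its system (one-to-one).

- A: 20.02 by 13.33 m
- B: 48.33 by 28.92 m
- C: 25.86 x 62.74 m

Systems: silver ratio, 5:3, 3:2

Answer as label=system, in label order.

A = 20.02/13.33 ≈ 1.502 → 3:2 (1.500)
B = 48.33/28.92 ≈ 1.671 → 5:3 (1.667)
C = 62.74/25.86 ≈ 2.426 → silver ratio (2.414)

A=3:2, B=5:3, C=silver ratio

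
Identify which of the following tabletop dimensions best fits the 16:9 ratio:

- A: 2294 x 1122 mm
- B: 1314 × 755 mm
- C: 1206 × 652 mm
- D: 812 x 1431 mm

D

Ratios (long/short): A ≈ 2.045; B ≈ 1.740; C ≈ 1.850; D ≈ 1.762.
16:9 ≈ 1.778; option D is nearest (Δ 0.016).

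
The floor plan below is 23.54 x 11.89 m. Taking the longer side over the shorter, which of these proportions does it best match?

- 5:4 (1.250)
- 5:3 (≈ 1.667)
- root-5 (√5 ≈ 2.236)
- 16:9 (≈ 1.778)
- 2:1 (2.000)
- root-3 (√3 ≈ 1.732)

2:1

Ratio = 23.54 / 11.89 ≈ 1.980.
Distances: 5:4 1.250 (Δ 0.730); 5:3 1.667 (Δ 0.313); root-5 2.236 (Δ 0.256); 16:9 1.778 (Δ 0.202); 2:1 2.000 (Δ 0.020); root-3 1.732 (Δ 0.248).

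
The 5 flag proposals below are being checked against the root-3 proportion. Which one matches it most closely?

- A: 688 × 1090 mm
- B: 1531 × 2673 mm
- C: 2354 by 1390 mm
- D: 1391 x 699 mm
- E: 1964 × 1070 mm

B

Ratios (long/short): A ≈ 1.584; B ≈ 1.746; C ≈ 1.694; D ≈ 1.990; E ≈ 1.836.
root-3 ≈ 1.732; option B is nearest (Δ 0.014).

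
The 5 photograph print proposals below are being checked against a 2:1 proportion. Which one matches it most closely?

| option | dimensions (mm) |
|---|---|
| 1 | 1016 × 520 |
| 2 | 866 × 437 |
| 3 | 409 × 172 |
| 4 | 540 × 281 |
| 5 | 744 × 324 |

2

Target 2:1 ≈ 2.000.
1: 1.954 (Δ0.046)  2: 1.982 (Δ0.018)  3: 2.378 (Δ0.378)  4: 1.922 (Δ0.078)  5: 2.296 (Δ0.296)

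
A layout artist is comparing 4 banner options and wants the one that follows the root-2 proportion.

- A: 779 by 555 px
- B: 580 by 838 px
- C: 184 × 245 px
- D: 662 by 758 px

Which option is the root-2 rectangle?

A

Ratios (long/short): A ≈ 1.404; B ≈ 1.445; C ≈ 1.332; D ≈ 1.145.
root-2 ≈ 1.414; option A is nearest (Δ 0.010).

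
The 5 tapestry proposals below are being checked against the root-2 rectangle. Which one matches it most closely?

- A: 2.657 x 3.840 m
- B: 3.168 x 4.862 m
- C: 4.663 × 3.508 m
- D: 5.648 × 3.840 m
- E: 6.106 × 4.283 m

E

Target root-2 ≈ 1.414.
A: 1.445 (Δ0.031)  B: 1.535 (Δ0.121)  C: 1.329 (Δ0.085)  D: 1.471 (Δ0.057)  E: 1.426 (Δ0.012)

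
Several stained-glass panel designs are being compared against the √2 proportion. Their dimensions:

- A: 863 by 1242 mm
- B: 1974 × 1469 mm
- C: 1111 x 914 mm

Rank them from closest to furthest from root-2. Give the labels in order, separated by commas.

A, B, C

Ratios: A = 1242 / 863 ≈ 1.439; B = 1974 / 1469 ≈ 1.344; C = 1111 / 914 ≈ 1.216.
|Δ from 1.414|: A 0.025; B 0.070; C 0.198.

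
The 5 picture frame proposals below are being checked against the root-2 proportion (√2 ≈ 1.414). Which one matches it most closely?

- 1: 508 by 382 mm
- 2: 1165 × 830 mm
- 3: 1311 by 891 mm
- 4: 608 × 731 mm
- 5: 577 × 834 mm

Ratios (long/short): 1 ≈ 1.330; 2 ≈ 1.404; 3 ≈ 1.471; 4 ≈ 1.202; 5 ≈ 1.445.
root-2 ≈ 1.414; option 2 is nearest (Δ 0.010).

2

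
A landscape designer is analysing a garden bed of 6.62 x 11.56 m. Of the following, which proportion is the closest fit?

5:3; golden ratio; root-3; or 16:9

root-3

11.56/6.62 ≈ 1.746. Nearest candidates are root-3 (1.732, off by 0.014) and 16:9 (1.778, off by 0.032).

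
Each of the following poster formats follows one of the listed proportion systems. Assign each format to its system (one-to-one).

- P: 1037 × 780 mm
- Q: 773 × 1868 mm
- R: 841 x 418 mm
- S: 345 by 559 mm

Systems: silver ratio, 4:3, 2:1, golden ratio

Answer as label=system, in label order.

P = 1037/780 ≈ 1.329 → 4:3 (1.333)
Q = 1868/773 ≈ 2.417 → silver ratio (2.414)
R = 841/418 ≈ 2.012 → 2:1 (2.000)
S = 559/345 ≈ 1.620 → golden ratio (1.618)

P=4:3, Q=silver ratio, R=2:1, S=golden ratio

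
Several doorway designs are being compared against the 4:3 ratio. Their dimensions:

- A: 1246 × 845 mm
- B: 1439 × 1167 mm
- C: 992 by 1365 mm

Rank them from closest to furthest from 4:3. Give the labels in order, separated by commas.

Ratios: A = 1246 / 845 ≈ 1.475; B = 1439 / 1167 ≈ 1.233; C = 1365 / 992 ≈ 1.376.
|Δ from 1.333|: A 0.142; B 0.100; C 0.043.

C, B, A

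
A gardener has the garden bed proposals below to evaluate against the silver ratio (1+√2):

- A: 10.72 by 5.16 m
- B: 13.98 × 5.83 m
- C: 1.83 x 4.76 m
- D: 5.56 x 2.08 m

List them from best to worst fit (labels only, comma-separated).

A: 10.72/5.16 ≈ 2.078 → |2.078 − 2.414| = 0.336
B: 13.98/5.83 ≈ 2.398 → |2.398 − 2.414| = 0.016
C: 4.76/1.83 ≈ 2.601 → |2.601 − 2.414| = 0.187
D: 5.56/2.08 ≈ 2.673 → |2.673 − 2.414| = 0.259

B, C, D, A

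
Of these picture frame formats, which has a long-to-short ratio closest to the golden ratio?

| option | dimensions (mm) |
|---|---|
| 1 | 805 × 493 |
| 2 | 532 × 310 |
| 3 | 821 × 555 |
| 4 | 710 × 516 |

1

Ratios (long/short): 1 ≈ 1.633; 2 ≈ 1.716; 3 ≈ 1.479; 4 ≈ 1.376.
golden ratio ≈ 1.618; option 1 is nearest (Δ 0.015).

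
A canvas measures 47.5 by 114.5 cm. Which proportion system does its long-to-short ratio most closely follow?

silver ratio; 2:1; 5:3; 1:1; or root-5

Ratio = 114.5 / 47.5 ≈ 2.411.
Distances: silver ratio 2.414 (Δ 0.003); 2:1 2.000 (Δ 0.411); 5:3 1.667 (Δ 0.744); 1:1 1.000 (Δ 1.411); root-5 2.236 (Δ 0.175).

silver ratio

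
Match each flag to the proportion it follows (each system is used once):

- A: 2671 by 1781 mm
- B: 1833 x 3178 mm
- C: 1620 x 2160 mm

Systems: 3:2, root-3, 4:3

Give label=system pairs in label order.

Ratios: A ≈ 1.500; B ≈ 1.734; C ≈ 1.333.
Targets: 3:2 ≈ 1.500; root-3 ≈ 1.732; 4:3 ≈ 1.333.

A=3:2, B=root-3, C=4:3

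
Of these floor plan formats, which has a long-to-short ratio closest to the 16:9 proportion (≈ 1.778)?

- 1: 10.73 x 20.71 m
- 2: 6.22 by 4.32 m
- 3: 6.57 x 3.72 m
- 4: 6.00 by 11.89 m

Ratios (long/short): 1 ≈ 1.930; 2 ≈ 1.440; 3 ≈ 1.766; 4 ≈ 1.982.
16:9 ≈ 1.778; option 3 is nearest (Δ 0.012).

3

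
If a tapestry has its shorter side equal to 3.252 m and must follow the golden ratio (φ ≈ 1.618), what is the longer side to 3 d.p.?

5.262 m

golden ratio ≈ 1.61803.
Longer side = 3.252 × 1.61803 ≈ 5.26183 → 5.262 m.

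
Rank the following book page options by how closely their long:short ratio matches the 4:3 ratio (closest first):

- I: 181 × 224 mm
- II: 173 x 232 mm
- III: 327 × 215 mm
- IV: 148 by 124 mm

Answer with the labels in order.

II, I, IV, III

Ratios: I = 224 / 181 ≈ 1.238; II = 232 / 173 ≈ 1.341; III = 327 / 215 ≈ 1.521; IV = 148 / 124 ≈ 1.194.
|Δ from 1.333|: I 0.095; II 0.008; III 0.188; IV 0.139.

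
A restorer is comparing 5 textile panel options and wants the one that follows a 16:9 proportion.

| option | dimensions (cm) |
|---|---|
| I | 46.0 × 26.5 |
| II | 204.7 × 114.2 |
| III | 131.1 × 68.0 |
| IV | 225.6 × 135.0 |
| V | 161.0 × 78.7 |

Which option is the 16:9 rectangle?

Target 16:9 ≈ 1.778.
I: 1.736 (Δ0.042)  II: 1.792 (Δ0.014)  III: 1.928 (Δ0.150)  IV: 1.671 (Δ0.107)  V: 2.046 (Δ0.268)

II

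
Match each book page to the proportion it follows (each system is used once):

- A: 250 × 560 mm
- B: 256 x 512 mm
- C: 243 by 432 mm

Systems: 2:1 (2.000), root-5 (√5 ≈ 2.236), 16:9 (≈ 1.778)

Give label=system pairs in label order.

A=root-5, B=2:1, C=16:9

Ratios: A ≈ 2.240; B ≈ 2.000; C ≈ 1.778.
Targets: 2:1 ≈ 2.000; root-5 ≈ 2.236; 16:9 ≈ 1.778.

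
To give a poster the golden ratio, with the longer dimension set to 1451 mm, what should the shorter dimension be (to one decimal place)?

896.8 mm

golden ratio ≈ 1.61803.
Shorter side = 1451 ÷ 1.61803 ≈ 896.770 → 896.8 mm.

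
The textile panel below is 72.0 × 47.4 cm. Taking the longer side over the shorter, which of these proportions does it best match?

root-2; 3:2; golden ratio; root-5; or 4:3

3:2

72.0/47.4 ≈ 1.519. Nearest candidates are 3:2 (1.500, off by 0.019) and golden ratio (1.618, off by 0.099).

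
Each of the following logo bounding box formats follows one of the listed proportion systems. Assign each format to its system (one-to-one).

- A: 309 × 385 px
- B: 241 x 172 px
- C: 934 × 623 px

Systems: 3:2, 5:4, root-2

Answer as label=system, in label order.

A = 385/309 ≈ 1.246 → 5:4 (1.250)
B = 241/172 ≈ 1.401 → root-2 (1.414)
C = 934/623 ≈ 1.499 → 3:2 (1.500)

A=5:4, B=root-2, C=3:2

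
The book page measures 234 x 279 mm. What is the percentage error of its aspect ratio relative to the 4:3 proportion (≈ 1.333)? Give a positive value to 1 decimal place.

10.6%

Ratio = 279 / 234 ≈ 1.1923.
Ideal 4:3 ≈ 1.3333. |1.1923 − 1.3333| / 1.3333 ≈ 10.58% → 10.6%.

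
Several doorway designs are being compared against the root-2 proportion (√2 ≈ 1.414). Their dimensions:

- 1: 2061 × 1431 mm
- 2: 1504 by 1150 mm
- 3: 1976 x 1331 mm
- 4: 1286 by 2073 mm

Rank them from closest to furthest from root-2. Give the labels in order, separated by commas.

1: 2061/1431 ≈ 1.440 → |1.440 − 1.414| = 0.026
2: 1504/1150 ≈ 1.308 → |1.308 − 1.414| = 0.106
3: 1976/1331 ≈ 1.485 → |1.485 − 1.414| = 0.071
4: 2073/1286 ≈ 1.612 → |1.612 − 1.414| = 0.198

1, 3, 2, 4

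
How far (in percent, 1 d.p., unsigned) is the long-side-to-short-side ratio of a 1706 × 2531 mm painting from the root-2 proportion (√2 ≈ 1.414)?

4.9%

Ratio = 2531 / 1706 ≈ 1.4836.
Ideal root-2 ≈ 1.4142. |1.4836 − 1.4142| / 1.4142 ≈ 4.91% → 4.9%.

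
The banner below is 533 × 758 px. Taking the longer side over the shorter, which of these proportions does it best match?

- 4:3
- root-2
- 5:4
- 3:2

Ratio = 758 / 533 ≈ 1.422.
Distances: 4:3 1.333 (Δ 0.089); root-2 1.414 (Δ 0.008); 5:4 1.250 (Δ 0.172); 3:2 1.500 (Δ 0.078).

root-2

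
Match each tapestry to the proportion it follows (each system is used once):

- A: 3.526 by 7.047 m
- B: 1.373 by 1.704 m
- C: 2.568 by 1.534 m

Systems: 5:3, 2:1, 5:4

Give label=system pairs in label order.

A=2:1, B=5:4, C=5:3

A = 7.047/3.526 ≈ 1.999 → 2:1 (2.000)
B = 1.704/1.373 ≈ 1.241 → 5:4 (1.250)
C = 2.568/1.534 ≈ 1.674 → 5:3 (1.667)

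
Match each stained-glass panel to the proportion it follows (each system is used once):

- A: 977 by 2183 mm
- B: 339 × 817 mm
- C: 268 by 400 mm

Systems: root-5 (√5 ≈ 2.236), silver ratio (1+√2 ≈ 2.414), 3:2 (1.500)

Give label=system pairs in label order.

A=root-5, B=silver ratio, C=3:2

Ratios: A ≈ 2.234; B ≈ 2.410; C ≈ 1.493.
Targets: root-5 ≈ 2.236; silver ratio ≈ 2.414; 3:2 ≈ 1.500.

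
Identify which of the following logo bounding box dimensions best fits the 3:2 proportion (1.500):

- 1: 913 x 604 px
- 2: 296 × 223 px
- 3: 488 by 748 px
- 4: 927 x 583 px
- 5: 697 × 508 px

Target 3:2 ≈ 1.500.
1: 1.512 (Δ0.012)  2: 1.327 (Δ0.173)  3: 1.533 (Δ0.033)  4: 1.590 (Δ0.090)  5: 1.372 (Δ0.128)

1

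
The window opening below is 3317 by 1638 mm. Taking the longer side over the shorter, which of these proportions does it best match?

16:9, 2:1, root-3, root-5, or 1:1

2:1

3317/1638 ≈ 2.025. Nearest candidates are 2:1 (2.000, off by 0.025) and root-5 (2.236, off by 0.211).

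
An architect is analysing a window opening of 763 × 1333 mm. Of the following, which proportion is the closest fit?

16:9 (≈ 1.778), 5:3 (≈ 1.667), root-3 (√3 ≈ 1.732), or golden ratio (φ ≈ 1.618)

root-3

Ratio = 1333 / 763 ≈ 1.747.
Distances: 16:9 1.778 (Δ 0.031); 5:3 1.667 (Δ 0.080); root-3 1.732 (Δ 0.015); golden ratio 1.618 (Δ 0.129).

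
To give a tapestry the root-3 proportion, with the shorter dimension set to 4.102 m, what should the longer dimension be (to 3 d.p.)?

7.105 m

root-3 ≈ 1.73205.
Longer side = 4.102 × 1.73205 ≈ 7.10487 → 7.105 m.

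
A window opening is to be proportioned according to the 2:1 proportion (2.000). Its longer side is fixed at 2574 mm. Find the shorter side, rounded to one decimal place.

1287.0 mm

2:1 = 2.00000.
Shorter side = 2574 ÷ 2.00000 ≈ 1287.000 → 1287.0 mm.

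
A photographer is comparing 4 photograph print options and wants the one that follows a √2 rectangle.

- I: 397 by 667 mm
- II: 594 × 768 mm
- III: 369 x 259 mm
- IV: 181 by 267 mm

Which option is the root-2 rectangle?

III

Target root-2 ≈ 1.414.
I: 1.680 (Δ0.266)  II: 1.293 (Δ0.121)  III: 1.425 (Δ0.011)  IV: 1.475 (Δ0.061)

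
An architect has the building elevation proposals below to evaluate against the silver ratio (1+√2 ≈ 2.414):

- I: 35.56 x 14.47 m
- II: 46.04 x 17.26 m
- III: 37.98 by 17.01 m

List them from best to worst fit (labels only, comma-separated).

Ratios: I = 35.56 / 14.47 ≈ 2.457; II = 46.04 / 17.26 ≈ 2.667; III = 37.98 / 17.01 ≈ 2.233.
|Δ from 2.414|: I 0.043; II 0.253; III 0.181.

I, III, II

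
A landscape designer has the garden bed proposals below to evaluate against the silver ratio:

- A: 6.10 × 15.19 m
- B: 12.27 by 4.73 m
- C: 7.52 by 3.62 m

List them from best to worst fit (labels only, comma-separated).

A, B, C

A: 15.19/6.10 ≈ 2.490 → |2.490 − 2.414| = 0.076
B: 12.27/4.73 ≈ 2.594 → |2.594 − 2.414| = 0.180
C: 7.52/3.62 ≈ 2.077 → |2.077 − 2.414| = 0.337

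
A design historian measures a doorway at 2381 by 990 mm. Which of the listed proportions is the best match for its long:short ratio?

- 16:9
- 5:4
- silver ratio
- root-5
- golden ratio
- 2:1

Ratio = 2381 / 990 ≈ 2.405.
Distances: 16:9 1.778 (Δ 0.627); 5:4 1.250 (Δ 1.155); silver ratio 2.414 (Δ 0.009); root-5 2.236 (Δ 0.169); golden ratio 1.618 (Δ 0.787); 2:1 2.000 (Δ 0.405).

silver ratio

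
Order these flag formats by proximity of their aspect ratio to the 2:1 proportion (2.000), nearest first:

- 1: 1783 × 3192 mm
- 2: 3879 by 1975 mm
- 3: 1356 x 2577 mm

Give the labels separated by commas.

Ratios: 1 = 3192 / 1783 ≈ 1.790; 2 = 3879 / 1975 ≈ 1.964; 3 = 2577 / 1356 ≈ 1.900.
|Δ from 2.000|: 1 0.210; 2 0.036; 3 0.100.

2, 3, 1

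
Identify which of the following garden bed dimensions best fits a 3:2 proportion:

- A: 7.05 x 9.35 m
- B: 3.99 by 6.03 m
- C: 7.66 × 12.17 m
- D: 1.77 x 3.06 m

Ratios (long/short): A ≈ 1.326; B ≈ 1.511; C ≈ 1.589; D ≈ 1.729.
3:2 ≈ 1.500; option B is nearest (Δ 0.011).

B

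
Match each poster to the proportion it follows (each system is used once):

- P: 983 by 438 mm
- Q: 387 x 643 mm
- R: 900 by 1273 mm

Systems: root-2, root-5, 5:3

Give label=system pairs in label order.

P=root-5, Q=5:3, R=root-2

Ratios: P ≈ 2.244; Q ≈ 1.661; R ≈ 1.414.
Targets: root-2 ≈ 1.414; root-5 ≈ 2.236; 5:3 ≈ 1.667.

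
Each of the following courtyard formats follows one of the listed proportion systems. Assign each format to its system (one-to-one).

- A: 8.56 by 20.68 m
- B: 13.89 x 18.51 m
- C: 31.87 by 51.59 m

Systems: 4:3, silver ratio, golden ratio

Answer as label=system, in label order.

A = 20.68/8.56 ≈ 2.416 → silver ratio (2.414)
B = 18.51/13.89 ≈ 1.333 → 4:3 (1.333)
C = 51.59/31.87 ≈ 1.619 → golden ratio (1.618)

A=silver ratio, B=4:3, C=golden ratio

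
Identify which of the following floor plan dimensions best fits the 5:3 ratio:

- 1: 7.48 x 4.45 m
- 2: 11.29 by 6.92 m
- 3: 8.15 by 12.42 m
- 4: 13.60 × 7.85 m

1

Target 5:3 ≈ 1.667.
1: 1.681 (Δ0.014)  2: 1.632 (Δ0.035)  3: 1.524 (Δ0.143)  4: 1.732 (Δ0.065)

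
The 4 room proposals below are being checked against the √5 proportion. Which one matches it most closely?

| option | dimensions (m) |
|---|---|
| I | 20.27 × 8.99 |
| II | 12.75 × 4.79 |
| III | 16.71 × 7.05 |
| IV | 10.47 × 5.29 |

Ratios (long/short): I ≈ 2.255; II ≈ 2.662; III ≈ 2.370; IV ≈ 1.979.
root-5 ≈ 2.236; option I is nearest (Δ 0.019).

I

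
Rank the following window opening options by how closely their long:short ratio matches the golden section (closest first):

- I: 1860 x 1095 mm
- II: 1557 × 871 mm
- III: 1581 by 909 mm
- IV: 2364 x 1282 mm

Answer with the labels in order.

Ratios: I = 1860 / 1095 ≈ 1.699; II = 1557 / 871 ≈ 1.788; III = 1581 / 909 ≈ 1.739; IV = 2364 / 1282 ≈ 1.844.
|Δ from 1.618|: I 0.081; II 0.170; III 0.121; IV 0.226.

I, III, II, IV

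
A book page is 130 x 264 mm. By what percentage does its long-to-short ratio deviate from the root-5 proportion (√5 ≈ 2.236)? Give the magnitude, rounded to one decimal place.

9.2%

Ratio = 264 / 130 ≈ 2.0308.
Ideal root-5 ≈ 2.2361. |2.0308 − 2.2361| / 2.2361 ≈ 9.18% → 9.2%.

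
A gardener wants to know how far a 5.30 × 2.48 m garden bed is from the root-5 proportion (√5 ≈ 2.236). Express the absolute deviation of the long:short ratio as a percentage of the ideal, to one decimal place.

Ratio = 5.30 / 2.48 ≈ 2.1371.
Ideal root-5 ≈ 2.2361. |2.1371 − 2.2361| / 2.2361 ≈ 4.43% → 4.4%.

4.4%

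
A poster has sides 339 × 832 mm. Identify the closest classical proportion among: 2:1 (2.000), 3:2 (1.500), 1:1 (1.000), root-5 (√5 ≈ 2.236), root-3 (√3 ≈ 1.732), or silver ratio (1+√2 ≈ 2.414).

832/339 ≈ 2.454. Nearest candidates are silver ratio (2.414, off by 0.040) and root-5 (2.236, off by 0.218).

silver ratio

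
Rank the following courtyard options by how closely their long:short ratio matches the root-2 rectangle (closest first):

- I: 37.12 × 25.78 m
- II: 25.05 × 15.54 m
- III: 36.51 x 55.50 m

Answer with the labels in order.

I: 37.12/25.78 ≈ 1.440 → |1.440 − 1.414| = 0.026
II: 25.05/15.54 ≈ 1.612 → |1.612 − 1.414| = 0.198
III: 55.50/36.51 ≈ 1.520 → |1.520 − 1.414| = 0.106

I, III, II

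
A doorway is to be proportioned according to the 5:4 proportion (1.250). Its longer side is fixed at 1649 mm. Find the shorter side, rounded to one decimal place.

1319.2 mm

5:4 = 1.25000.
Shorter side = 1649 ÷ 1.25000 ≈ 1319.200 → 1319.2 mm.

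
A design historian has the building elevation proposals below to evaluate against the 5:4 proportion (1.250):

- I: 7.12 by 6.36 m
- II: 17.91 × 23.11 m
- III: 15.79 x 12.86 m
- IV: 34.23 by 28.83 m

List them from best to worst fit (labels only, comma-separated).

III, II, IV, I

Ratios: I = 7.12 / 6.36 ≈ 1.119; II = 23.11 / 17.91 ≈ 1.290; III = 15.79 / 12.86 ≈ 1.228; IV = 34.23 / 28.83 ≈ 1.187.
|Δ from 1.250|: I 0.131; II 0.040; III 0.022; IV 0.063.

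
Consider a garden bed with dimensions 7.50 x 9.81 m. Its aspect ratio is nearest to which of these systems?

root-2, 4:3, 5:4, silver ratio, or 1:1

4:3

9.81/7.50 ≈ 1.308. Nearest candidates are 4:3 (1.333, off by 0.025) and 5:4 (1.250, off by 0.058).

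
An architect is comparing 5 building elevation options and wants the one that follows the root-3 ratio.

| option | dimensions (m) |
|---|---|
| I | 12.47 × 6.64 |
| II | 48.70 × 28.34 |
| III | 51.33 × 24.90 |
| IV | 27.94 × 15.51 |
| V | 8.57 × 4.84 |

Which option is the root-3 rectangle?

Target root-3 ≈ 1.732.
I: 1.878 (Δ0.146)  II: 1.718 (Δ0.014)  III: 2.061 (Δ0.329)  IV: 1.801 (Δ0.069)  V: 1.771 (Δ0.039)

II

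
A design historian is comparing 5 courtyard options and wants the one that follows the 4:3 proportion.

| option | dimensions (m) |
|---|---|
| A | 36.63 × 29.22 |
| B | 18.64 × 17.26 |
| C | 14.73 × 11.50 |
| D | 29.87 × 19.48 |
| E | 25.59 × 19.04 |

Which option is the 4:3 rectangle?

E

Target 4:3 ≈ 1.333.
A: 1.254 (Δ0.079)  B: 1.080 (Δ0.253)  C: 1.281 (Δ0.052)  D: 1.533 (Δ0.200)  E: 1.344 (Δ0.011)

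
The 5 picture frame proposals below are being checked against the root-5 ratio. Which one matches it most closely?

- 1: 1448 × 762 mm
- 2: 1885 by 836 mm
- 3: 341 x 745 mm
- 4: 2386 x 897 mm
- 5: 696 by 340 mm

Ratios (long/short): 1 ≈ 1.900; 2 ≈ 2.255; 3 ≈ 2.185; 4 ≈ 2.660; 5 ≈ 2.047.
root-5 ≈ 2.236; option 2 is nearest (Δ 0.019).

2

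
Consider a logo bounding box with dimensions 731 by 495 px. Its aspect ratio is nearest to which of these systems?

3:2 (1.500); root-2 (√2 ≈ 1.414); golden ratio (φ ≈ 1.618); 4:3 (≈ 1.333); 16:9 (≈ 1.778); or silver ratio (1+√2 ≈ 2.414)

731/495 ≈ 1.477. Nearest candidates are 3:2 (1.500, off by 0.023) and root-2 (1.414, off by 0.063).

3:2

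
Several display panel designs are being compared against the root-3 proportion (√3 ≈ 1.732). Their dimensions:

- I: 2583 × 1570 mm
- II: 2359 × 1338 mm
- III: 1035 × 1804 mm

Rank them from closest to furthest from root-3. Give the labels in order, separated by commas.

I: 2583/1570 ≈ 1.645 → |1.645 − 1.732| = 0.087
II: 2359/1338 ≈ 1.763 → |1.763 − 1.732| = 0.031
III: 1804/1035 ≈ 1.743 → |1.743 − 1.732| = 0.011

III, II, I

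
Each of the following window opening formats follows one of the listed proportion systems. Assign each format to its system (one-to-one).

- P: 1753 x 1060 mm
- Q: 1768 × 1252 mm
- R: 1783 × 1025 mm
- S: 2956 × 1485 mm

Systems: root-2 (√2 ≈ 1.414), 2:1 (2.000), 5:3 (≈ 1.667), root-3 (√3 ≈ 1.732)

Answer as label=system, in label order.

P = 1753/1060 ≈ 1.654 → 5:3 (1.667)
Q = 1768/1252 ≈ 1.412 → root-2 (1.414)
R = 1783/1025 ≈ 1.740 → root-3 (1.732)
S = 2956/1485 ≈ 1.991 → 2:1 (2.000)

P=5:3, Q=root-2, R=root-3, S=2:1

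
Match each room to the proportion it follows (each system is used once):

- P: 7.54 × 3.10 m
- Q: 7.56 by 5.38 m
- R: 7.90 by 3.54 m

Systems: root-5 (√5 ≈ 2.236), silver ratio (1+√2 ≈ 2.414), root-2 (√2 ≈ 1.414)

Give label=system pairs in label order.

P=silver ratio, Q=root-2, R=root-5

P = 7.54/3.10 ≈ 2.432 → silver ratio (2.414)
Q = 7.56/5.38 ≈ 1.405 → root-2 (1.414)
R = 7.90/3.54 ≈ 2.232 → root-5 (2.236)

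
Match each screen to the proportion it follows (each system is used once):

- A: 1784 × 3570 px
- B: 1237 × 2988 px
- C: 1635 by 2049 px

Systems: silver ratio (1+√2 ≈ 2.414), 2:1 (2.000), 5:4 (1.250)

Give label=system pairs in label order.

A = 3570/1784 ≈ 2.001 → 2:1 (2.000)
B = 2988/1237 ≈ 2.416 → silver ratio (2.414)
C = 2049/1635 ≈ 1.253 → 5:4 (1.250)

A=2:1, B=silver ratio, C=5:4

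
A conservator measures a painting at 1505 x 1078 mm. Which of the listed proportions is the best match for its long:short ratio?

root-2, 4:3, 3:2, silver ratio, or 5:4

root-2

1505/1078 ≈ 1.396. Nearest candidates are root-2 (1.414, off by 0.018) and 4:3 (1.333, off by 0.063).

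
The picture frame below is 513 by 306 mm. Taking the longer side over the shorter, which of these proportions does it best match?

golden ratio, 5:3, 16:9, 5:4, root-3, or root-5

513/306 ≈ 1.676. Nearest candidates are 5:3 (1.667, off by 0.009) and root-3 (1.732, off by 0.056).

5:3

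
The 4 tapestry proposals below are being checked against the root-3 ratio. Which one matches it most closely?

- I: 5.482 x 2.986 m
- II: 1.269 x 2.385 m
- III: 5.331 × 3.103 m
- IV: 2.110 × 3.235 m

III

Target root-3 ≈ 1.732.
I: 1.836 (Δ0.104)  II: 1.879 (Δ0.147)  III: 1.718 (Δ0.014)  IV: 1.533 (Δ0.199)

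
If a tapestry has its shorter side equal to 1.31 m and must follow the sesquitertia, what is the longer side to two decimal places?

4:3 ≈ 1.33333.
Longer side = 1.31 × 1.33333 ≈ 1.7467 → 1.75 m.

1.75 m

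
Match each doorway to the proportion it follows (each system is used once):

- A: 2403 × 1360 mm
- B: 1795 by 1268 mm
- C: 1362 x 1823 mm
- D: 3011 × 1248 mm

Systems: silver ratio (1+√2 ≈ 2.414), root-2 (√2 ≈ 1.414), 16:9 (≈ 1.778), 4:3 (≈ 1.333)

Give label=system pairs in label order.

A=16:9, B=root-2, C=4:3, D=silver ratio

A = 2403/1360 ≈ 1.767 → 16:9 (1.778)
B = 1795/1268 ≈ 1.416 → root-2 (1.414)
C = 1823/1362 ≈ 1.338 → 4:3 (1.333)
D = 3011/1248 ≈ 2.413 → silver ratio (2.414)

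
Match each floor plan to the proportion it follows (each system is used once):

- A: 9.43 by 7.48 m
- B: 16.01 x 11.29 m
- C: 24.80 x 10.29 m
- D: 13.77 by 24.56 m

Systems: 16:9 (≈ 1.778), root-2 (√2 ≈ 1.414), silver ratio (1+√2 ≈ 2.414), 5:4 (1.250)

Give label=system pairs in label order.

A=5:4, B=root-2, C=silver ratio, D=16:9

A = 9.43/7.48 ≈ 1.261 → 5:4 (1.250)
B = 16.01/11.29 ≈ 1.418 → root-2 (1.414)
C = 24.80/10.29 ≈ 2.410 → silver ratio (2.414)
D = 24.56/13.77 ≈ 1.784 → 16:9 (1.778)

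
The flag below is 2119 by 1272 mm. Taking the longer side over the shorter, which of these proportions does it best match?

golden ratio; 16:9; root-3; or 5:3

Ratio = 2119 / 1272 ≈ 1.666.
Distances: golden ratio 1.618 (Δ 0.048); 16:9 1.778 (Δ 0.112); root-3 1.732 (Δ 0.066); 5:3 1.667 (Δ 0.001).

5:3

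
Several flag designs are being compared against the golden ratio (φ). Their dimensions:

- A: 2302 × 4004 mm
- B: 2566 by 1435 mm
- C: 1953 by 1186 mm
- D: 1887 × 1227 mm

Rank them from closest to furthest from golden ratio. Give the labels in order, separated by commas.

C, D, A, B

A: 4004/2302 ≈ 1.739 → |1.739 − 1.618| = 0.121
B: 2566/1435 ≈ 1.788 → |1.788 − 1.618| = 0.170
C: 1953/1186 ≈ 1.647 → |1.647 − 1.618| = 0.029
D: 1887/1227 ≈ 1.538 → |1.538 − 1.618| = 0.080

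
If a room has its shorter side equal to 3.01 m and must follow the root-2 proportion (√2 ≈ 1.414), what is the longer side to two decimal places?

root-2 ≈ 1.41421.
Longer side = 3.01 × 1.41421 ≈ 4.2568 → 4.26 m.

4.26 m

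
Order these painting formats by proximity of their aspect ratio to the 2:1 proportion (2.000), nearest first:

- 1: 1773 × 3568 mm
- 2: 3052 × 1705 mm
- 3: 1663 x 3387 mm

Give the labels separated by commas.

1, 3, 2

1: 3568/1773 ≈ 2.012 → |2.012 − 2.000| = 0.012
2: 3052/1705 ≈ 1.790 → |1.790 − 2.000| = 0.210
3: 3387/1663 ≈ 2.037 → |2.037 − 2.000| = 0.037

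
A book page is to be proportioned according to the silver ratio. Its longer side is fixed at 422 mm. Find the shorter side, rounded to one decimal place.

174.8 mm

silver ratio ≈ 2.41421.
Shorter side = 422 ÷ 2.41421 ≈ 174.798 → 174.8 mm.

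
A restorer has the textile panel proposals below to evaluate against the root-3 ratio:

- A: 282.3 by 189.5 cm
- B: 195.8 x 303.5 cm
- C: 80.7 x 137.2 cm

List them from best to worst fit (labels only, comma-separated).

Ratios: A = 282.3 / 189.5 ≈ 1.490; B = 303.5 / 195.8 ≈ 1.550; C = 137.2 / 80.7 ≈ 1.700.
|Δ from 1.732|: A 0.242; B 0.182; C 0.032.

C, B, A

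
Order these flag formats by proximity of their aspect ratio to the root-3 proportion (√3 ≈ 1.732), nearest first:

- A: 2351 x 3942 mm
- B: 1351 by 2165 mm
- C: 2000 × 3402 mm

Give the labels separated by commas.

C, A, B

Ratios: A = 3942 / 2351 ≈ 1.677; B = 2165 / 1351 ≈ 1.603; C = 3402 / 2000 ≈ 1.701.
|Δ from 1.732|: A 0.055; B 0.129; C 0.031.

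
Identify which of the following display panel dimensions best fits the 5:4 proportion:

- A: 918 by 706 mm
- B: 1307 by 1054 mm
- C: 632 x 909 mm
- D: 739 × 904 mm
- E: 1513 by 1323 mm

Ratios (long/short): A ≈ 1.300; B ≈ 1.240; C ≈ 1.438; D ≈ 1.223; E ≈ 1.144.
5:4 ≈ 1.250; option B is nearest (Δ 0.010).

B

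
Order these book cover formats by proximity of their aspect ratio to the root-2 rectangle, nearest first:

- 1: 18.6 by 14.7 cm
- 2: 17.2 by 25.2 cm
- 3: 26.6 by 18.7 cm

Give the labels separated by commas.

3, 2, 1

Ratios: 1 = 18.6 / 14.7 ≈ 1.265; 2 = 25.2 / 17.2 ≈ 1.465; 3 = 26.6 / 18.7 ≈ 1.422.
|Δ from 1.414|: 1 0.149; 2 0.051; 3 0.008.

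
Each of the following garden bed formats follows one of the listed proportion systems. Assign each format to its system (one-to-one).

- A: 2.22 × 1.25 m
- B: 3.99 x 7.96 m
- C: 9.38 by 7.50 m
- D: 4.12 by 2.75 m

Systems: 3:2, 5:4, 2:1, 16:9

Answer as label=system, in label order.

A = 2.22/1.25 ≈ 1.776 → 16:9 (1.778)
B = 7.96/3.99 ≈ 1.995 → 2:1 (2.000)
C = 9.38/7.50 ≈ 1.251 → 5:4 (1.250)
D = 4.12/2.75 ≈ 1.498 → 3:2 (1.500)

A=16:9, B=2:1, C=5:4, D=3:2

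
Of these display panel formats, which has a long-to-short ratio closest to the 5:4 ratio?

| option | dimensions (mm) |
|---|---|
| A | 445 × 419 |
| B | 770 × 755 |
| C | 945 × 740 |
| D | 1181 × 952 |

Target 5:4 ≈ 1.250.
A: 1.062 (Δ0.188)  B: 1.020 (Δ0.230)  C: 1.277 (Δ0.027)  D: 1.241 (Δ0.009)

D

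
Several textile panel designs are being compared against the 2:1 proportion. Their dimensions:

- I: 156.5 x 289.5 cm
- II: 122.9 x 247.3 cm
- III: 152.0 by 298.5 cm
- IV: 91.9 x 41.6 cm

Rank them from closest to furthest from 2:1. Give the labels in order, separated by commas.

II, III, I, IV

Ratios: I = 289.5 / 156.5 ≈ 1.850; II = 247.3 / 122.9 ≈ 2.012; III = 298.5 / 152.0 ≈ 1.964; IV = 91.9 / 41.6 ≈ 2.209.
|Δ from 2.000|: I 0.150; II 0.012; III 0.036; IV 0.209.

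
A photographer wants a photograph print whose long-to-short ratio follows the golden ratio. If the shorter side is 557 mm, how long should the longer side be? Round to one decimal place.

901.2 mm

golden ratio ≈ 1.61803.
Longer side = 557 × 1.61803 ≈ 901.243 → 901.2 mm.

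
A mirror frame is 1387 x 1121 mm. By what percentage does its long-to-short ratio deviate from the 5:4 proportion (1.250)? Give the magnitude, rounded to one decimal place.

Ratio = 1387 / 1121 ≈ 1.2373.
Ideal 5:4 = 1.2500. |1.2373 − 1.2500| / 1.2500 ≈ 1.02% → 1.0%.

1.0%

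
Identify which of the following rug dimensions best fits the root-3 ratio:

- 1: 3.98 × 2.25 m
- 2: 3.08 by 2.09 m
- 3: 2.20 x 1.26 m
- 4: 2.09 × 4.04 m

3

Ratios (long/short): 1 ≈ 1.769; 2 ≈ 1.474; 3 ≈ 1.746; 4 ≈ 1.933.
root-3 ≈ 1.732; option 3 is nearest (Δ 0.014).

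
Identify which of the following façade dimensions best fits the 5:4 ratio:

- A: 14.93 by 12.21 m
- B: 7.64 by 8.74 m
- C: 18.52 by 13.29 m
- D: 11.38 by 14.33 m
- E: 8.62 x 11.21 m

Target 5:4 ≈ 1.250.
A: 1.223 (Δ0.027)  B: 1.144 (Δ0.106)  C: 1.394 (Δ0.144)  D: 1.259 (Δ0.009)  E: 1.300 (Δ0.050)

D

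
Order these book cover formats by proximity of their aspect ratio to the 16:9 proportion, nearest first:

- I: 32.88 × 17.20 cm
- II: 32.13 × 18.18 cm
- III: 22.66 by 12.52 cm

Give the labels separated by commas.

II, III, I

I: 32.88/17.20 ≈ 1.912 → |1.912 − 1.778| = 0.134
II: 32.13/18.18 ≈ 1.767 → |1.767 − 1.778| = 0.011
III: 22.66/12.52 ≈ 1.810 → |1.810 − 1.778| = 0.032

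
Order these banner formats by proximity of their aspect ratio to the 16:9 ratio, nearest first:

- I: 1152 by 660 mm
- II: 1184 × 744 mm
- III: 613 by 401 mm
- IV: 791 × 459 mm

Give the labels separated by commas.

I: 1152/660 ≈ 1.745 → |1.745 − 1.778| = 0.033
II: 1184/744 ≈ 1.591 → |1.591 − 1.778| = 0.187
III: 613/401 ≈ 1.529 → |1.529 − 1.778| = 0.249
IV: 791/459 ≈ 1.723 → |1.723 − 1.778| = 0.055

I, IV, II, III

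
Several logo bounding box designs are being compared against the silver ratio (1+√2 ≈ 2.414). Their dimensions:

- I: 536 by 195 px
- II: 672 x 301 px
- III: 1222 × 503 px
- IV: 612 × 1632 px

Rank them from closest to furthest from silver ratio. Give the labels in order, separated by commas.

III, II, IV, I

I: 536/195 ≈ 2.749 → |2.749 − 2.414| = 0.335
II: 672/301 ≈ 2.233 → |2.233 − 2.414| = 0.181
III: 1222/503 ≈ 2.429 → |2.429 − 2.414| = 0.015
IV: 1632/612 ≈ 2.667 → |2.667 − 2.414| = 0.253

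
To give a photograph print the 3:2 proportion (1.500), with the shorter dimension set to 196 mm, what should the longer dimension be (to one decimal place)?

294.0 mm

3:2 = 1.50000.
Longer side = 196 × 1.50000 ≈ 294.000 → 294.0 mm.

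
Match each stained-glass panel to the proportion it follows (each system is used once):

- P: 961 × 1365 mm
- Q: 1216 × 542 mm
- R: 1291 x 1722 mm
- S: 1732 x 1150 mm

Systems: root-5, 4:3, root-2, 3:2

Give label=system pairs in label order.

P=root-2, Q=root-5, R=4:3, S=3:2

Ratios: P ≈ 1.420; Q ≈ 2.244; R ≈ 1.334; S ≈ 1.506.
Targets: root-5 ≈ 2.236; 4:3 ≈ 1.333; root-2 ≈ 1.414; 3:2 ≈ 1.500.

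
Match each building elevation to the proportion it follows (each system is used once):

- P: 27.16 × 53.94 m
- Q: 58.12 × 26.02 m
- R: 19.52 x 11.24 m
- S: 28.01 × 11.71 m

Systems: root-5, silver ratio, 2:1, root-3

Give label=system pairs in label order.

P = 53.94/27.16 ≈ 1.986 → 2:1 (2.000)
Q = 58.12/26.02 ≈ 2.234 → root-5 (2.236)
R = 19.52/11.24 ≈ 1.737 → root-3 (1.732)
S = 28.01/11.71 ≈ 2.392 → silver ratio (2.414)

P=2:1, Q=root-5, R=root-3, S=silver ratio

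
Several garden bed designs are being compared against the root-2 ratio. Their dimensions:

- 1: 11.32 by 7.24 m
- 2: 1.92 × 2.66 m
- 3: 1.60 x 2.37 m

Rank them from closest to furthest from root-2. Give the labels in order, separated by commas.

1: 11.32/7.24 ≈ 1.564 → |1.564 − 1.414| = 0.150
2: 2.66/1.92 ≈ 1.385 → |1.385 − 1.414| = 0.029
3: 2.37/1.60 ≈ 1.481 → |1.481 − 1.414| = 0.067

2, 3, 1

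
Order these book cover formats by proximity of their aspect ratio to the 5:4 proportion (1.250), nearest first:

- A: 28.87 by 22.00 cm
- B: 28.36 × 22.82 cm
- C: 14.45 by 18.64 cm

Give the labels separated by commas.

B, C, A

Ratios: A = 28.87 / 22.00 ≈ 1.312; B = 28.36 / 22.82 ≈ 1.243; C = 18.64 / 14.45 ≈ 1.290.
|Δ from 1.250|: A 0.062; B 0.007; C 0.040.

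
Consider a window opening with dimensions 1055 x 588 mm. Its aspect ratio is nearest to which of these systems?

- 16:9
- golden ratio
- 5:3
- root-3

16:9

1055/588 ≈ 1.794. Nearest candidates are 16:9 (1.778, off by 0.016) and root-3 (1.732, off by 0.062).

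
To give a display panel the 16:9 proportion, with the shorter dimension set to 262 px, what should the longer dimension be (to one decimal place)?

16:9 ≈ 1.77778.
Longer side = 262 × 1.77778 ≈ 465.778 → 465.8 px.

465.8 px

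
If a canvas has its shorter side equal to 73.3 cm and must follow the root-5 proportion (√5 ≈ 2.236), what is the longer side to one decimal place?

root-5 ≈ 2.23607.
Longer side = 73.3 × 2.23607 ≈ 163.904 → 163.9 cm.

163.9 cm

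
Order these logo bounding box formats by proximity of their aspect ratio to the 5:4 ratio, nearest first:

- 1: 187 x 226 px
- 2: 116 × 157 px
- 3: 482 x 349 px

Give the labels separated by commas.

Ratios: 1 = 226 / 187 ≈ 1.209; 2 = 157 / 116 ≈ 1.353; 3 = 482 / 349 ≈ 1.381.
|Δ from 1.250|: 1 0.041; 2 0.103; 3 0.131.

1, 2, 3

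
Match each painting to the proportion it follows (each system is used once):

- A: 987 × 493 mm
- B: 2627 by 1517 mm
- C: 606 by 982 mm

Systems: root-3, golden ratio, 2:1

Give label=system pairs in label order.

Ratios: A ≈ 2.002; B ≈ 1.732; C ≈ 1.620.
Targets: root-3 ≈ 1.732; golden ratio ≈ 1.618; 2:1 ≈ 2.000.

A=2:1, B=root-3, C=golden ratio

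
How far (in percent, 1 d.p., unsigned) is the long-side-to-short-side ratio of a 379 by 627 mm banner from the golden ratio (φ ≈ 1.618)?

Ratio = 627 / 379 ≈ 1.6544.
Ideal golden ratio ≈ 1.6180. |1.6544 − 1.6180| / 1.6180 ≈ 2.25% → 2.2%.

2.2%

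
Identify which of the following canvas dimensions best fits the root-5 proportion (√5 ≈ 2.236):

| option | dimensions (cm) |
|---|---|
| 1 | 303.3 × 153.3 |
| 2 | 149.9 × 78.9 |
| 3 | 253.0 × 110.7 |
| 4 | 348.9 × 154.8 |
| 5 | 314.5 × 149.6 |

Target root-5 ≈ 2.236.
1: 1.978 (Δ0.258)  2: 1.900 (Δ0.336)  3: 2.285 (Δ0.049)  4: 2.254 (Δ0.018)  5: 2.102 (Δ0.134)

4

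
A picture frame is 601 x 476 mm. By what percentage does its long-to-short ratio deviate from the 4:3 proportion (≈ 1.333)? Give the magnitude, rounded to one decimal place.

Ratio = 601 / 476 ≈ 1.2626.
Ideal 4:3 ≈ 1.3333. |1.2626 − 1.3333| / 1.3333 ≈ 5.30% → 5.3%.

5.3%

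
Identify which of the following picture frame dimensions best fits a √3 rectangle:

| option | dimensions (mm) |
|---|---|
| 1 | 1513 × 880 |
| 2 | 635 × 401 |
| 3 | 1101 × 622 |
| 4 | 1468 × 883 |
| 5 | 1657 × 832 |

Target root-3 ≈ 1.732.
1: 1.719 (Δ0.013)  2: 1.584 (Δ0.148)  3: 1.770 (Δ0.038)  4: 1.663 (Δ0.069)  5: 1.992 (Δ0.260)

1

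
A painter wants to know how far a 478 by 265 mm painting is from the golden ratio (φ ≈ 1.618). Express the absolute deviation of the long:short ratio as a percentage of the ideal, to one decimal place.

11.5%

Ratio = 478 / 265 ≈ 1.8038.
Ideal golden ratio ≈ 1.6180. |1.8038 − 1.6180| / 1.6180 ≈ 11.48% → 11.5%.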